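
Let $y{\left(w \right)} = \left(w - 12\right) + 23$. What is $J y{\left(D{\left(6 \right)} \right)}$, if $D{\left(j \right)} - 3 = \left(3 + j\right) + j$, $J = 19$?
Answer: $551$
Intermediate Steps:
$D{\left(j \right)} = 6 + 2 j$ ($D{\left(j \right)} = 3 + \left(\left(3 + j\right) + j\right) = 3 + \left(3 + 2 j\right) = 6 + 2 j$)
$y{\left(w \right)} = 11 + w$ ($y{\left(w \right)} = \left(-12 + w\right) + 23 = 11 + w$)
$J y{\left(D{\left(6 \right)} \right)} = 19 \left(11 + \left(6 + 2 \cdot 6\right)\right) = 19 \left(11 + \left(6 + 12\right)\right) = 19 \left(11 + 18\right) = 19 \cdot 29 = 551$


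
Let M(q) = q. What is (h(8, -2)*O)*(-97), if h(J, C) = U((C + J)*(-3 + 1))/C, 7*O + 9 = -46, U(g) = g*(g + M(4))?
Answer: -256080/7 ≈ -36583.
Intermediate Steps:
U(g) = g*(4 + g) (U(g) = g*(g + 4) = g*(4 + g))
O = -55/7 (O = -9/7 + (⅐)*(-46) = -9/7 - 46/7 = -55/7 ≈ -7.8571)
h(J, C) = (-2*C - 2*J)*(4 - 2*C - 2*J)/C (h(J, C) = (((C + J)*(-3 + 1))*(4 + (C + J)*(-3 + 1)))/C = (((C + J)*(-2))*(4 + (C + J)*(-2)))/C = ((-2*C - 2*J)*(4 + (-2*C - 2*J)))/C = ((-2*C - 2*J)*(4 - 2*C - 2*J))/C = (-2*C - 2*J)*(4 - 2*C - 2*J)/C)
(h(8, -2)*O)*(-97) = ((4*(-2 + 8)*(-2 - 2 + 8)/(-2))*(-55/7))*(-97) = ((4*(-½)*6*4)*(-55/7))*(-97) = -48*(-55/7)*(-97) = (2640/7)*(-97) = -256080/7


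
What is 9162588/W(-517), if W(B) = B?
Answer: -9162588/517 ≈ -17723.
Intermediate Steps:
9162588/W(-517) = 9162588/(-517) = 9162588*(-1/517) = -9162588/517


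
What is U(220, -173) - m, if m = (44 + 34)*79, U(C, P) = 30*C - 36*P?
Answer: 6666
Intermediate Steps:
U(C, P) = -36*P + 30*C
m = 6162 (m = 78*79 = 6162)
U(220, -173) - m = (-36*(-173) + 30*220) - 1*6162 = (6228 + 6600) - 6162 = 12828 - 6162 = 6666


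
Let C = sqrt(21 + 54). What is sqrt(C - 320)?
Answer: sqrt(-320 + 5*sqrt(3)) ≈ 17.645*I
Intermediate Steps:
C = 5*sqrt(3) (C = sqrt(75) = 5*sqrt(3) ≈ 8.6602)
sqrt(C - 320) = sqrt(5*sqrt(3) - 320) = sqrt(-320 + 5*sqrt(3))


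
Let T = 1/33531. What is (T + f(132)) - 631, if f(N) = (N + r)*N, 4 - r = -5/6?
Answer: 584478862/33531 ≈ 17431.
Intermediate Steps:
r = 29/6 (r = 4 - (-5)/6 = 4 - 1*(-⅚) = 4 + ⅚ = 29/6 ≈ 4.8333)
f(N) = N*(29/6 + N) (f(N) = (N + 29/6)*N = (29/6 + N)*N = N*(29/6 + N))
T = 1/33531 ≈ 2.9823e-5
(T + f(132)) - 631 = (1/33531 + (⅙)*132*(29 + 6*132)) - 631 = (1/33531 + (⅙)*132*(29 + 792)) - 631 = (1/33531 + (⅙)*132*821) - 631 = (1/33531 + 18062) - 631 = 605636923/33531 - 631 = 584478862/33531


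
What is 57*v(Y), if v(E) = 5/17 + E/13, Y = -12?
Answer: -7923/221 ≈ -35.851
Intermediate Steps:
v(E) = 5/17 + E/13 (v(E) = 5*(1/17) + E*(1/13) = 5/17 + E/13)
57*v(Y) = 57*(5/17 + (1/13)*(-12)) = 57*(5/17 - 12/13) = 57*(-139/221) = -7923/221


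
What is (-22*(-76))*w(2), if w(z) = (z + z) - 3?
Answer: 1672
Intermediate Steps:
w(z) = -3 + 2*z (w(z) = 2*z - 3 = -3 + 2*z)
(-22*(-76))*w(2) = (-22*(-76))*(-3 + 2*2) = 1672*(-3 + 4) = 1672*1 = 1672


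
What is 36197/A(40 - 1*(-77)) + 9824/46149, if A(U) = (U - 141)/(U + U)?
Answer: -65147719471/184596 ≈ -3.5292e+5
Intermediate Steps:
A(U) = (-141 + U)/(2*U) (A(U) = (-141 + U)/((2*U)) = (-141 + U)*(1/(2*U)) = (-141 + U)/(2*U))
36197/A(40 - 1*(-77)) + 9824/46149 = 36197/(((-141 + (40 - 1*(-77)))/(2*(40 - 1*(-77))))) + 9824/46149 = 36197/(((-141 + (40 + 77))/(2*(40 + 77)))) + 9824*(1/46149) = 36197/(((½)*(-141 + 117)/117)) + 9824/46149 = 36197/(((½)*(1/117)*(-24))) + 9824/46149 = 36197/(-4/39) + 9824/46149 = 36197*(-39/4) + 9824/46149 = -1411683/4 + 9824/46149 = -65147719471/184596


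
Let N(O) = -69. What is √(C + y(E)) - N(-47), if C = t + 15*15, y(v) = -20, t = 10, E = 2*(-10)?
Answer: 69 + √215 ≈ 83.663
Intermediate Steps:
E = -20
C = 235 (C = 10 + 15*15 = 10 + 225 = 235)
√(C + y(E)) - N(-47) = √(235 - 20) - 1*(-69) = √215 + 69 = 69 + √215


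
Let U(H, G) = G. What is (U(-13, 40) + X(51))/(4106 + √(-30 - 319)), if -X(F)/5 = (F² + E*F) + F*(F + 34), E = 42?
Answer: -37241420/3371917 + 9070*I*√349/3371917 ≈ -11.045 + 0.050251*I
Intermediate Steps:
X(F) = -210*F - 5*F² - 5*F*(34 + F) (X(F) = -5*((F² + 42*F) + F*(F + 34)) = -5*((F² + 42*F) + F*(34 + F)) = -5*(F² + 42*F + F*(34 + F)) = -210*F - 5*F² - 5*F*(34 + F))
(U(-13, 40) + X(51))/(4106 + √(-30 - 319)) = (40 - 10*51*(38 + 51))/(4106 + √(-30 - 319)) = (40 - 10*51*89)/(4106 + √(-349)) = (40 - 45390)/(4106 + I*√349) = -45350/(4106 + I*√349)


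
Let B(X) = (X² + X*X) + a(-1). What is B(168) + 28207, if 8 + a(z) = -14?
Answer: 84633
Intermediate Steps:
a(z) = -22 (a(z) = -8 - 14 = -22)
B(X) = -22 + 2*X² (B(X) = (X² + X*X) - 22 = (X² + X²) - 22 = 2*X² - 22 = -22 + 2*X²)
B(168) + 28207 = (-22 + 2*168²) + 28207 = (-22 + 2*28224) + 28207 = (-22 + 56448) + 28207 = 56426 + 28207 = 84633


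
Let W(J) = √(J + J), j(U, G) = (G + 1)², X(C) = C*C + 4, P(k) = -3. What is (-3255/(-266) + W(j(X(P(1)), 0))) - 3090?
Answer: -116955/38 + √2 ≈ -3076.3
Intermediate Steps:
X(C) = 4 + C² (X(C) = C² + 4 = 4 + C²)
j(U, G) = (1 + G)²
W(J) = √2*√J (W(J) = √(2*J) = √2*√J)
(-3255/(-266) + W(j(X(P(1)), 0))) - 3090 = (-3255/(-266) + √2*√((1 + 0)²)) - 3090 = (-3255*(-1/266) + √2*√(1²)) - 3090 = (465/38 + √2*√1) - 3090 = (465/38 + √2*1) - 3090 = (465/38 + √2) - 3090 = -116955/38 + √2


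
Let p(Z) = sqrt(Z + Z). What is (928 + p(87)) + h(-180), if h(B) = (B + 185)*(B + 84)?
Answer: 448 + sqrt(174) ≈ 461.19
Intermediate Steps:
p(Z) = sqrt(2)*sqrt(Z) (p(Z) = sqrt(2*Z) = sqrt(2)*sqrt(Z))
h(B) = (84 + B)*(185 + B) (h(B) = (185 + B)*(84 + B) = (84 + B)*(185 + B))
(928 + p(87)) + h(-180) = (928 + sqrt(2)*sqrt(87)) + (15540 + (-180)**2 + 269*(-180)) = (928 + sqrt(174)) + (15540 + 32400 - 48420) = (928 + sqrt(174)) - 480 = 448 + sqrt(174)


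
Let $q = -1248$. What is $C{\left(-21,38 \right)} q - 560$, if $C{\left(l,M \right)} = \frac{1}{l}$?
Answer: $- \frac{3504}{7} \approx -500.57$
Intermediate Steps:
$C{\left(-21,38 \right)} q - 560 = \frac{1}{-21} \left(-1248\right) - 560 = \left(- \frac{1}{21}\right) \left(-1248\right) - 560 = \frac{416}{7} - 560 = - \frac{3504}{7}$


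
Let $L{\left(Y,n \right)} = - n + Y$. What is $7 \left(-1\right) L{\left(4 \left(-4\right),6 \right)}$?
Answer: $154$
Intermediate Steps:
$L{\left(Y,n \right)} = Y - n$
$7 \left(-1\right) L{\left(4 \left(-4\right),6 \right)} = 7 \left(-1\right) \left(4 \left(-4\right) - 6\right) = - 7 \left(-16 - 6\right) = \left(-7\right) \left(-22\right) = 154$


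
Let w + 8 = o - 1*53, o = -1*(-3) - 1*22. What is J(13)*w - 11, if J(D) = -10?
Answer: 789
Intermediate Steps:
o = -19 (o = 3 - 22 = -19)
w = -80 (w = -8 + (-19 - 1*53) = -8 + (-19 - 53) = -8 - 72 = -80)
J(13)*w - 11 = -10*(-80) - 11 = 800 - 11 = 789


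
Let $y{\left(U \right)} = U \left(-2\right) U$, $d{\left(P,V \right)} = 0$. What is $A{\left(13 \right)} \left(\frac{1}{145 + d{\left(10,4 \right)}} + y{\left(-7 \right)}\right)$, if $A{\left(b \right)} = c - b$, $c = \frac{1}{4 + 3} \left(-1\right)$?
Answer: $\frac{1307228}{1015} \approx 1287.9$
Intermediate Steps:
$c = - \frac{1}{7}$ ($c = \frac{1}{7} \left(-1\right) = - \frac{1}{7} \approx -0.14286$)
$A{\left(b \right)} = - \frac{1}{7} - b$
$y{\left(U \right)} = - 2 U^{2}$ ($y{\left(U \right)} = - 2 U U = - 2 U^{2}$)
$A{\left(13 \right)} \left(\frac{1}{145 + d{\left(10,4 \right)}} + y{\left(-7 \right)}\right) = \left(- \frac{1}{7} - 13\right) \left(\frac{1}{145 + 0} - 2 \left(-7\right)^{2}\right) = \left(- \frac{1}{7} - 13\right) \left(\frac{1}{145} - 98\right) = - \frac{92 \left(\frac{1}{145} - 98\right)}{7} = \left(- \frac{92}{7}\right) \left(- \frac{14209}{145}\right) = \frac{1307228}{1015}$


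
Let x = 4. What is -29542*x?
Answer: -118168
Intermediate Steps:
-29542*x = -29542*4 = -118168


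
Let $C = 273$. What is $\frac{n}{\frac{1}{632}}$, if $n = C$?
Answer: $172536$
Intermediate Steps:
$n = 273$
$\frac{n}{\frac{1}{632}} = \frac{273}{\frac{1}{632}} = 273 \frac{1}{\frac{1}{632}} = 273 \cdot 632 = 172536$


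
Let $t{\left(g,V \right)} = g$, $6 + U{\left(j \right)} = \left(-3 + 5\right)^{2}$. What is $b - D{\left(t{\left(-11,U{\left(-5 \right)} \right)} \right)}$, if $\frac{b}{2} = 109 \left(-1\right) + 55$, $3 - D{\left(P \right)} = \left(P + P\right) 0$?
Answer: $-111$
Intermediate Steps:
$U{\left(j \right)} = -2$ ($U{\left(j \right)} = -6 + \left(-3 + 5\right)^{2} = -6 + 2^{2} = -6 + 4 = -2$)
$D{\left(P \right)} = 3$ ($D{\left(P \right)} = 3 - \left(P + P\right) 0 = 3 - 2 P 0 = 3 - 0 = 3 + 0 = 3$)
$b = -108$ ($b = 2 \left(109 \left(-1\right) + 55\right) = 2 \left(-109 + 55\right) = 2 \left(-54\right) = -108$)
$b - D{\left(t{\left(-11,U{\left(-5 \right)} \right)} \right)} = -108 - 3 = -111$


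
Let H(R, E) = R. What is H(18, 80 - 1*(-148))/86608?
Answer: 9/43304 ≈ 0.00020783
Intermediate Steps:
H(18, 80 - 1*(-148))/86608 = 18/86608 = 18*(1/86608) = 9/43304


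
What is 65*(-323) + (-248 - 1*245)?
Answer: -21488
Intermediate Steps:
65*(-323) + (-248 - 1*245) = -20995 + (-248 - 245) = -20995 - 493 = -21488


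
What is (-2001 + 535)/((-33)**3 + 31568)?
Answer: 1466/4369 ≈ 0.33555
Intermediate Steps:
(-2001 + 535)/((-33)**3 + 31568) = -1466/(-35937 + 31568) = -1466/(-4369) = -1466*(-1/4369) = 1466/4369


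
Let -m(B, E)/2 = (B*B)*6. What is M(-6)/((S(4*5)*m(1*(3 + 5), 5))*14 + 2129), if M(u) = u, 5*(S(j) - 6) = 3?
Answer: 30/344171 ≈ 8.7166e-5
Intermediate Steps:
S(j) = 33/5 (S(j) = 6 + (⅕)*3 = 6 + ⅗ = 33/5)
m(B, E) = -12*B² (m(B, E) = -2*B*B*6 = -2*B²*6 = -12*B²)
M(-6)/((S(4*5)*m(1*(3 + 5), 5))*14 + 2129) = -6/((33*(-12*(3 + 5)²)/5)*14 + 2129) = -6/((33*(-12*(1*8)²)/5)*14 + 2129) = -6/((33*(-12*8²)/5)*14 + 2129) = -6/((33*(-12*64)/5)*14 + 2129) = -6/(((33/5)*(-768))*14 + 2129) = -6/(-25344/5*14 + 2129) = -6/(-354816/5 + 2129) = -6/(-344171/5) = -6*(-5/344171) = 30/344171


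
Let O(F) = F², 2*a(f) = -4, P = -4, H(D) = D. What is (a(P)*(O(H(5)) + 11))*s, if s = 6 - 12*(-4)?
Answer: -3888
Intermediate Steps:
s = 54 (s = 6 + 48 = 54)
a(f) = -2 (a(f) = (½)*(-4) = -2)
(a(P)*(O(H(5)) + 11))*s = -2*(5² + 11)*54 = -2*(25 + 11)*54 = -2*36*54 = -72*54 = -3888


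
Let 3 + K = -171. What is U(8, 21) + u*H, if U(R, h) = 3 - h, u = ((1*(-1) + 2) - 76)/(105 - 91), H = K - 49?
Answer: 16473/14 ≈ 1176.6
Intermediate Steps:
K = -174 (K = -3 - 171 = -174)
H = -223 (H = -174 - 49 = -223)
u = -75/14 (u = ((-1 + 2) - 76)/14 = (1 - 76)*(1/14) = -75*1/14 = -75/14 ≈ -5.3571)
U(8, 21) + u*H = (3 - 1*21) - 75/14*(-223) = (3 - 21) + 16725/14 = -18 + 16725/14 = 16473/14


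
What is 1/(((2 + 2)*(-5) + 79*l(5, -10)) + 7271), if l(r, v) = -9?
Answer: 1/6540 ≈ 0.00015291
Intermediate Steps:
1/(((2 + 2)*(-5) + 79*l(5, -10)) + 7271) = 1/(((2 + 2)*(-5) + 79*(-9)) + 7271) = 1/((4*(-5) - 711) + 7271) = 1/((-20 - 711) + 7271) = 1/(-731 + 7271) = 1/6540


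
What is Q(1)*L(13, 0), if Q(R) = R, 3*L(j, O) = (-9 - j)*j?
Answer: -286/3 ≈ -95.333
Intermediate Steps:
L(j, O) = j*(-9 - j)/3 (L(j, O) = ((-9 - j)*j)/3 = (j*(-9 - j))/3 = j*(-9 - j)/3)
Q(1)*L(13, 0) = 1*(-1/3*13*(9 + 13)) = 1*(-1/3*13*22) = 1*(-286/3) = -286/3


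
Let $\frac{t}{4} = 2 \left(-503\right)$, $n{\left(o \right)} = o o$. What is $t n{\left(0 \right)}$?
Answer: $0$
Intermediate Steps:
$n{\left(o \right)} = o^{2}$
$t = -4024$ ($t = 4 \cdot 2 \left(-503\right) = 4 \left(-1006\right) = -4024$)
$t n{\left(0 \right)} = - 4024 \cdot 0^{2} = \left(-4024\right) 0 = 0$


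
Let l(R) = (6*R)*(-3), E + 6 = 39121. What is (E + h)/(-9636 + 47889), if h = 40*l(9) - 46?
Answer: 10863/12751 ≈ 0.85193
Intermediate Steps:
E = 39115 (E = -6 + 39121 = 39115)
l(R) = -18*R
h = -6526 (h = 40*(-18*9) - 46 = 40*(-162) - 46 = -6480 - 46 = -6526)
(E + h)/(-9636 + 47889) = (39115 - 6526)/(-9636 + 47889) = 32589/38253 = 32589*(1/38253) = 10863/12751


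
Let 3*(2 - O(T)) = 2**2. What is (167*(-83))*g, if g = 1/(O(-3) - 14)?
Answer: 41583/40 ≈ 1039.6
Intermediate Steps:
O(T) = 2/3 (O(T) = 2 - 1/3*2**2 = 2 - 1/3*4 = 2 - 4/3 = 2/3)
g = -3/40 (g = 1/(2/3 - 14) = 1/(-40/3) = -3/40 ≈ -0.075000)
(167*(-83))*g = (167*(-83))*(-3/40) = -13861*(-3/40) = 41583/40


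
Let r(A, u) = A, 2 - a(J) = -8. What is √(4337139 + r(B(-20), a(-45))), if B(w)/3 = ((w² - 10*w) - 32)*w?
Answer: √4303059 ≈ 2074.4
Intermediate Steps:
B(w) = 3*w*(-32 + w² - 10*w) (B(w) = 3*(((w² - 10*w) - 32)*w) = 3*((-32 + w² - 10*w)*w) = 3*(w*(-32 + w² - 10*w)) = 3*w*(-32 + w² - 10*w))
a(J) = 10 (a(J) = 2 - 1*(-8) = 2 + 8 = 10)
√(4337139 + r(B(-20), a(-45))) = √(4337139 + 3*(-20)*(-32 + (-20)² - 10*(-20))) = √(4337139 + 3*(-20)*(-32 + 400 + 200)) = √(4337139 + 3*(-20)*568) = √(4337139 - 34080) = √4303059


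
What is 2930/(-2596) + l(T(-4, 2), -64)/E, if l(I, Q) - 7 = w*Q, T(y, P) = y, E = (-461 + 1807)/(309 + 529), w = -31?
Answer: 1081843297/873554 ≈ 1238.4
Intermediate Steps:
E = 673/419 (E = 1346/838 = 1346*(1/838) = 673/419 ≈ 1.6062)
l(I, Q) = 7 - 31*Q
2930/(-2596) + l(T(-4, 2), -64)/E = 2930/(-2596) + (7 - 31*(-64))/(673/419) = 2930*(-1/2596) + (7 + 1984)*(419/673) = -1465/1298 + 1991*(419/673) = -1465/1298 + 834229/673 = 1081843297/873554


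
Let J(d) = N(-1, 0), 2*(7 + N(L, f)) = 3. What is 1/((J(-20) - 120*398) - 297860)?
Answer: -2/691251 ≈ -2.8933e-6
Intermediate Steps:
N(L, f) = -11/2 (N(L, f) = -7 + (½)*3 = -7 + 3/2 = -11/2)
J(d) = -11/2
1/((J(-20) - 120*398) - 297860) = 1/((-11/2 - 120*398) - 297860) = 1/((-11/2 - 47760) - 297860) = 1/(-95531/2 - 297860) = 1/(-691251/2) = -2/691251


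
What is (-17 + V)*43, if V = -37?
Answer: -2322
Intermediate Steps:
(-17 + V)*43 = (-17 - 37)*43 = -54*43 = -2322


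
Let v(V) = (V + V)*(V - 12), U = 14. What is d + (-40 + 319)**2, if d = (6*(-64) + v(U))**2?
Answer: 185425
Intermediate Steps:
v(V) = 2*V*(-12 + V) (v(V) = (2*V)*(-12 + V) = 2*V*(-12 + V))
d = 107584 (d = (6*(-64) + 2*14*(-12 + 14))**2 = (-384 + 2*14*2)**2 = (-384 + 56)**2 = (-328)**2 = 107584)
d + (-40 + 319)**2 = 107584 + (-40 + 319)**2 = 107584 + 279**2 = 107584 + 77841 = 185425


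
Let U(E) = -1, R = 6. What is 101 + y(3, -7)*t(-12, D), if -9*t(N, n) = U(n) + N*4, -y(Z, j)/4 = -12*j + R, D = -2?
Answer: -1859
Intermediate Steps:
y(Z, j) = -24 + 48*j (y(Z, j) = -4*(-12*j + 6) = -4*(6 - 12*j) = -24 + 48*j)
t(N, n) = ⅑ - 4*N/9 (t(N, n) = -(-1 + N*4)/9 = -(-1 + 4*N)/9 = ⅑ - 4*N/9)
101 + y(3, -7)*t(-12, D) = 101 + (-24 + 48*(-7))*(⅑ - 4/9*(-12)) = 101 + (-24 - 336)*(⅑ + 16/3) = 101 - 360*49/9 = 101 - 1960 = -1859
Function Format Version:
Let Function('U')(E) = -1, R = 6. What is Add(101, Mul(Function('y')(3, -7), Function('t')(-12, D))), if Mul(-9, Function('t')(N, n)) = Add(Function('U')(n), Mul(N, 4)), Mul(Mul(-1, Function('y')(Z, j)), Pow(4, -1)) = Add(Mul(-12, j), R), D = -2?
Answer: -1859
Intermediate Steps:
Function('y')(Z, j) = Add(-24, Mul(48, j)) (Function('y')(Z, j) = Mul(-4, Add(Mul(-12, j), 6)) = Mul(-4, Add(6, Mul(-12, j))) = Add(-24, Mul(48, j)))
Function('t')(N, n) = Add(Rational(1, 9), Mul(Rational(-4, 9), N)) (Function('t')(N, n) = Mul(Rational(-1, 9), Add(-1, Mul(N, 4))) = Mul(Rational(-1, 9), Add(-1, Mul(4, N))) = Add(Rational(1, 9), Mul(Rational(-4, 9), N)))
Add(101, Mul(Function('y')(3, -7), Function('t')(-12, D))) = Add(101, Mul(Add(-24, Mul(48, -7)), Add(Rational(1, 9), Mul(Rational(-4, 9), -12)))) = Add(101, Mul(Add(-24, -336), Add(Rational(1, 9), Rational(16, 3)))) = Add(101, Mul(-360, Rational(49, 9))) = Add(101, -1960) = -1859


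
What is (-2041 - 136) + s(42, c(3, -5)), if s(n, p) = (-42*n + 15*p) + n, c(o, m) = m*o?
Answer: -4124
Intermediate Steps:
s(n, p) = -41*n + 15*p
(-2041 - 136) + s(42, c(3, -5)) = (-2041 - 136) + (-41*42 + 15*(-5*3)) = -2177 + (-1722 + 15*(-15)) = -2177 + (-1722 - 225) = -2177 - 1947 = -4124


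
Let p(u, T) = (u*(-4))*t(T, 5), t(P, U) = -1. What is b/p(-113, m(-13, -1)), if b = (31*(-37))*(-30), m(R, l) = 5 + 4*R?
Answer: -17205/226 ≈ -76.128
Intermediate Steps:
p(u, T) = 4*u (p(u, T) = (u*(-4))*(-1) = -4*u*(-1) = 4*u)
b = 34410 (b = -1147*(-30) = 34410)
b/p(-113, m(-13, -1)) = 34410/((4*(-113))) = 34410/(-452) = 34410*(-1/452) = -17205/226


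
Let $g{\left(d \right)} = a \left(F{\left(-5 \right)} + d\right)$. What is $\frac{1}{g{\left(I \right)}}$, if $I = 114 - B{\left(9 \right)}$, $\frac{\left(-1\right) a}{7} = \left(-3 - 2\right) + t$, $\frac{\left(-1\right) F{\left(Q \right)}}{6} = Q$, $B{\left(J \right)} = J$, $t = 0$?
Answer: $\frac{1}{4725} \approx 0.00021164$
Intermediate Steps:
$F{\left(Q \right)} = - 6 Q$
$a = 35$ ($a = - 7 \left(\left(-3 - 2\right) + 0\right) = - 7 \left(-5 + 0\right) = \left(-7\right) \left(-5\right) = 35$)
$I = 105$ ($I = 114 - 9 = 105$)
$g{\left(d \right)} = 1050 + 35 d$ ($g{\left(d \right)} = 35 \left(\left(-6\right) \left(-5\right) + d\right) = 35 \left(30 + d\right) = 1050 + 35 d$)
$\frac{1}{g{\left(I \right)}} = \frac{1}{1050 + 35 \cdot 105} = \frac{1}{1050 + 3675} = \frac{1}{4725}$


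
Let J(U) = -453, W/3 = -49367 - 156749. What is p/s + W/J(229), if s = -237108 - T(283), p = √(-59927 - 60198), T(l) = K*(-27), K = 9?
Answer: 206116/151 - 31*I*√5/47373 ≈ 1365.0 - 0.0014632*I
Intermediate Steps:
W = -618348 (W = 3*(-49367 - 156749) = 3*(-206116) = -618348)
T(l) = -243 (T(l) = 9*(-27) = -243)
p = 155*I*√5 (p = √(-120125) = 155*I*√5 ≈ 346.59*I)
s = -236865 (s = -237108 - 1*(-243) = -237108 + 243 = -236865)
p/s + W/J(229) = (155*I*√5)/(-236865) - 618348/(-453) = (155*I*√5)*(-1/236865) - 618348*(-1/453) = -31*I*√5/47373 + 206116/151 = 206116/151 - 31*I*√5/47373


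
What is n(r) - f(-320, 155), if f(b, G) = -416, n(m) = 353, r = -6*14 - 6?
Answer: 769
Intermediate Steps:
r = -90 (r = -84 - 6 = -90)
n(r) - f(-320, 155) = 353 - 1*(-416) = 353 + 416 = 769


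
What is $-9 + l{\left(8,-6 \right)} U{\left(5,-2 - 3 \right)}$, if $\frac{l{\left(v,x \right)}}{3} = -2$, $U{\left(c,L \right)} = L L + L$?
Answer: $-129$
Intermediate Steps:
$U{\left(c,L \right)} = L + L^{2}$ ($U{\left(c,L \right)} = L^{2} + L = L + L^{2}$)
$l{\left(v,x \right)} = -6$ ($l{\left(v,x \right)} = 3 \left(-2\right) = -6$)
$-9 + l{\left(8,-6 \right)} U{\left(5,-2 - 3 \right)} = -9 - 6 \left(-2 - 3\right) \left(1 - 5\right) = -9 - 6 \left(- 5 \left(1 - 5\right)\right) = -9 - 6 \left(\left(-5\right) \left(-4\right)\right) = -9 - 120 = -129$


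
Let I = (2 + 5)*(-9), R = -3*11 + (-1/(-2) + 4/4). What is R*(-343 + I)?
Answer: 12789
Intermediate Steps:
R = -63/2 (R = -33 + (-1*(-½) + 4*(¼)) = -33 + (½ + 1) = -33 + 3/2 = -63/2 ≈ -31.500)
I = -63 (I = 7*(-9) = -63)
R*(-343 + I) = -63*(-343 - 63)/2 = -63/2*(-406) = 12789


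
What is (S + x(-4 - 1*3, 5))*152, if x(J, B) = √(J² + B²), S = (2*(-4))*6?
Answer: -7296 + 152*√74 ≈ -5988.4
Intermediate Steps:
S = -48 (S = -8*6 = -48)
x(J, B) = √(B² + J²)
(S + x(-4 - 1*3, 5))*152 = (-48 + √(5² + (-4 - 1*3)²))*152 = (-48 + √(25 + (-4 - 3)²))*152 = (-48 + √(25 + (-7)²))*152 = (-48 + √(25 + 49))*152 = (-48 + √74)*152 = -7296 + 152*√74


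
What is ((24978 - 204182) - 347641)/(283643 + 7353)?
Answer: -526845/290996 ≈ -1.8105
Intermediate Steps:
((24978 - 204182) - 347641)/(283643 + 7353) = (-179204 - 347641)/290996 = -526845*1/290996 = -526845/290996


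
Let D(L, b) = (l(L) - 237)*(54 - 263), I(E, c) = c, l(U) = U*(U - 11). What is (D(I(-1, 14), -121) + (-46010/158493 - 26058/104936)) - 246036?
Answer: -1707082420291421/8315810724 ≈ -2.0528e+5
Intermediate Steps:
l(U) = U*(-11 + U)
D(L, b) = 49533 - 209*L*(-11 + L) (D(L, b) = (L*(-11 + L) - 237)*(54 - 263) = (-237 + L*(-11 + L))*(-209) = 49533 - 209*L*(-11 + L))
(D(I(-1, 14), -121) + (-46010/158493 - 26058/104936)) - 246036 = ((49533 - 209*14*(-11 + 14)) + (-46010/158493 - 26058/104936)) - 246036 = ((49533 - 209*14*3) + (-46010*1/158493 - 26058*1/104936)) - 246036 = ((49533 - 8778) + (-46010/158493 - 13029/52468)) - 246036 = (40755 - 4479057977/8315810724) - 246036 = 338906386998643/8315810724 - 246036 = -1707082420291421/8315810724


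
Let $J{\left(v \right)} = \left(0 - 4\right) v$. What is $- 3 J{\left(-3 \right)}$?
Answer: $-36$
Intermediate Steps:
$J{\left(v \right)} = - 4 v$
$- 3 J{\left(-3 \right)} = - 3 \left(\left(-4\right) \left(-3\right)\right) = \left(-3\right) 12 = -36$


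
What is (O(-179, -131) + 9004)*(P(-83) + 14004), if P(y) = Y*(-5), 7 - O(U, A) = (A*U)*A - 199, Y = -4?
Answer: 43208350696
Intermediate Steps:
O(U, A) = 206 - U*A² (O(U, A) = 7 - ((A*U)*A - 199) = 7 - (U*A² - 199) = 7 - (-199 + U*A²) = 7 + (199 - U*A²) = 206 - U*A²)
P(y) = 20 (P(y) = -4*(-5) = 20)
(O(-179, -131) + 9004)*(P(-83) + 14004) = ((206 - 1*(-179)*(-131)²) + 9004)*(20 + 14004) = ((206 - 1*(-179)*17161) + 9004)*14024 = ((206 + 3071819) + 9004)*14024 = (3072025 + 9004)*14024 = 3081029*14024 = 43208350696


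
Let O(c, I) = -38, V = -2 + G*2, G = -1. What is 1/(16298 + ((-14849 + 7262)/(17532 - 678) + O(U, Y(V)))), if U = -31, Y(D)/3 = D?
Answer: 5618/91346151 ≈ 6.1502e-5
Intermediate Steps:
V = -4 (V = -2 - 1*2 = -2 - 2 = -4)
Y(D) = 3*D
1/(16298 + ((-14849 + 7262)/(17532 - 678) + O(U, Y(V)))) = 1/(16298 + ((-14849 + 7262)/(17532 - 678) - 38)) = 1/(16298 + (-7587/16854 - 38)) = 1/(16298 + (-7587*1/16854 - 38)) = 1/(16298 + (-2529/5618 - 38)) = 1/(16298 - 216013/5618) = 1/(91346151/5618) = 5618/91346151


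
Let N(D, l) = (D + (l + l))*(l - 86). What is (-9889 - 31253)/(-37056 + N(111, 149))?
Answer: 13714/3763 ≈ 3.6444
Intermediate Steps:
N(D, l) = (-86 + l)*(D + 2*l) (N(D, l) = (D + 2*l)*(-86 + l) = (-86 + l)*(D + 2*l))
(-9889 - 31253)/(-37056 + N(111, 149)) = (-9889 - 31253)/(-37056 + (-172*149 - 86*111 + 2*149² + 111*149)) = -41142/(-37056 + (-25628 - 9546 + 2*22201 + 16539)) = -41142/(-37056 + (-25628 - 9546 + 44402 + 16539)) = -41142/(-37056 + 25767) = -41142/(-11289) = -41142*(-1/11289) = 13714/3763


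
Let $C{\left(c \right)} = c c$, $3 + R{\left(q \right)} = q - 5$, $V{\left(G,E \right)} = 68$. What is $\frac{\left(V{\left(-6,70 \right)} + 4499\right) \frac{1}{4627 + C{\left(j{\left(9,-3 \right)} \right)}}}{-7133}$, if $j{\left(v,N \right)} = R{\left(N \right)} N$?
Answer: $- \frac{4567}{40772228} \approx -0.00011201$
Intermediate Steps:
$R{\left(q \right)} = -8 + q$ ($R{\left(q \right)} = -3 + \left(q - 5\right) = -3 + \left(-5 + q\right) = -8 + q$)
$j{\left(v,N \right)} = N \left(-8 + N\right)$ ($j{\left(v,N \right)} = \left(-8 + N\right) N = N \left(-8 + N\right)$)
$C{\left(c \right)} = c^{2}$
$\frac{\left(V{\left(-6,70 \right)} + 4499\right) \frac{1}{4627 + C{\left(j{\left(9,-3 \right)} \right)}}}{-7133} = \frac{\left(68 + 4499\right) \frac{1}{4627 + \left(- 3 \left(-8 - 3\right)\right)^{2}}}{-7133} = \frac{4567}{4627 + \left(\left(-3\right) \left(-11\right)\right)^{2}} \left(- \frac{1}{7133}\right) = \frac{4567}{4627 + 33^{2}} \left(- \frac{1}{7133}\right) = \frac{4567}{4627 + 1089} \left(- \frac{1}{7133}\right) = \frac{4567}{5716} \left(- \frac{1}{7133}\right) = - \frac{4567}{40772228}$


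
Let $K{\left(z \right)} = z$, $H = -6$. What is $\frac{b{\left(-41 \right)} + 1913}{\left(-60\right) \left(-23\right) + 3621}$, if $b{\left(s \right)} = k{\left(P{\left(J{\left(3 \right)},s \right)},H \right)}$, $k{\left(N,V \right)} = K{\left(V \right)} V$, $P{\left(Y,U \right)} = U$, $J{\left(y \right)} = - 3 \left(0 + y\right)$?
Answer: $\frac{1949}{5001} \approx 0.38972$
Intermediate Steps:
$J{\left(y \right)} = - 3 y$
$k{\left(N,V \right)} = V^{2}$ ($k{\left(N,V \right)} = V V = V^{2}$)
$b{\left(s \right)} = 36$ ($b{\left(s \right)} = \left(-6\right)^{2} = 36$)
$\frac{b{\left(-41 \right)} + 1913}{\left(-60\right) \left(-23\right) + 3621} = \frac{36 + 1913}{\left(-60\right) \left(-23\right) + 3621} = \frac{1949}{1380 + 3621} = \frac{1949}{5001}$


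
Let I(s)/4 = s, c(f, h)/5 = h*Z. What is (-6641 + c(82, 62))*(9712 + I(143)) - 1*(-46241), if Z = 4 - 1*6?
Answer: -74625883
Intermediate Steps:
Z = -2 (Z = 4 - 6 = -2)
c(f, h) = -10*h (c(f, h) = 5*(h*(-2)) = 5*(-2*h) = -10*h)
I(s) = 4*s
(-6641 + c(82, 62))*(9712 + I(143)) - 1*(-46241) = (-6641 - 10*62)*(9712 + 4*143) - 1*(-46241) = (-6641 - 620)*(9712 + 572) + 46241 = -7261*10284 + 46241 = -74672124 + 46241 = -74625883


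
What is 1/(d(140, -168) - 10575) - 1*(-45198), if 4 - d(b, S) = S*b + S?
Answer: 592862167/13117 ≈ 45198.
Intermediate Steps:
d(b, S) = 4 - S - S*b (d(b, S) = 4 - (S*b + S) = 4 - (S + S*b) = 4 + (-S - S*b) = 4 - S - S*b)
1/(d(140, -168) - 10575) - 1*(-45198) = 1/((4 - 1*(-168) - 1*(-168)*140) - 10575) - 1*(-45198) = 1/((4 + 168 + 23520) - 10575) + 45198 = 1/(23692 - 10575) + 45198 = 1/13117 + 45198 = 592862167/13117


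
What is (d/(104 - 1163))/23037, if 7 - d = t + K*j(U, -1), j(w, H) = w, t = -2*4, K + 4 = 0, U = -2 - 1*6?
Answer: 17/24396183 ≈ 6.9683e-7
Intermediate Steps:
U = -8 (U = -2 - 6 = -8)
K = -4 (K = -4 + 0 = -4)
t = -8
d = -17 (d = 7 - (-8 - 4*(-8)) = 7 - (-8 + 32) = 7 - 1*24 = 7 - 24 = -17)
(d/(104 - 1163))/23037 = -17/(104 - 1163)/23037 = -17/(-1059)*(1/23037) = -17*(-1/1059)*(1/23037) = (17/1059)*(1/23037) = 17/24396183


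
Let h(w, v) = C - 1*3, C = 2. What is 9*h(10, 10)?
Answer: -9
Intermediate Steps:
h(w, v) = -1 (h(w, v) = 2 - 1*3 = 2 - 3 = -1)
9*h(10, 10) = 9*(-1) = -9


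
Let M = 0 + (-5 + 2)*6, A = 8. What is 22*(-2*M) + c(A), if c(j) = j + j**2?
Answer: 864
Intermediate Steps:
M = -18 (M = 0 - 3*6 = 0 - 18 = -18)
22*(-2*M) + c(A) = 22*(-2*(-18)) + 8*(1 + 8) = 22*36 + 8*9 = 792 + 72 = 864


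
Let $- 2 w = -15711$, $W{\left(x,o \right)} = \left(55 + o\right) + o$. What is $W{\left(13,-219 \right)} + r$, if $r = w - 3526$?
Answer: $\frac{7893}{2} \approx 3946.5$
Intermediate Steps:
$W{\left(x,o \right)} = 55 + 2 o$
$w = \frac{15711}{2}$ ($w = \left(- \frac{1}{2}\right) \left(-15711\right) = \frac{15711}{2} \approx 7855.5$)
$r = \frac{8659}{2}$ ($r = \frac{15711}{2} - 3526 = \frac{8659}{2} \approx 4329.5$)
$W{\left(13,-219 \right)} + r = \left(55 + 2 \left(-219\right)\right) + \frac{8659}{2} = \left(55 - 438\right) + \frac{8659}{2} = -383 + \frac{8659}{2} = \frac{7893}{2}$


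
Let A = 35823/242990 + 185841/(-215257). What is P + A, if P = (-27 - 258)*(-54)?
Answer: 804941096484621/52305298430 ≈ 15389.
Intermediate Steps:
A = -37446353079/52305298430 (A = 35823*(1/242990) + 185841*(-1/215257) = 35823/242990 - 185841/215257 = -37446353079/52305298430 ≈ -0.71592)
P = 15390 (P = -285*(-54) = 15390)
P + A = 15390 - 37446353079/52305298430 = 804941096484621/52305298430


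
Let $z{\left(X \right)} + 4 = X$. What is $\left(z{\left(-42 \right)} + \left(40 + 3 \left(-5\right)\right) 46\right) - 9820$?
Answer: $-8716$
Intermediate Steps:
$z{\left(X \right)} = -4 + X$
$\left(z{\left(-42 \right)} + \left(40 + 3 \left(-5\right)\right) 46\right) - 9820 = \left(\left(-4 - 42\right) + \left(40 + 3 \left(-5\right)\right) 46\right) - 9820 = \left(-46 + \left(40 - 15\right) 46\right) - 9820 = \left(-46 + 25 \cdot 46\right) - 9820 = \left(-46 + 1150\right) - 9820 = 1104 - 9820 = -8716$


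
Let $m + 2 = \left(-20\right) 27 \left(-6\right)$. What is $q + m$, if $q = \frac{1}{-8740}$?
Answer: $\frac{28300119}{8740} \approx 3238.0$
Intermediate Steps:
$m = 3238$ ($m = -2 + \left(-20\right) 27 \left(-6\right) = -2 - -3240 = -2 + 3240 = 3238$)
$q = - \frac{1}{8740} \approx -0.00011442$
$q + m = - \frac{1}{8740} + 3238 = \frac{28300119}{8740}$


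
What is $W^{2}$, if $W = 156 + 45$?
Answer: $40401$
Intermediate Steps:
$W = 201$
$W^{2} = 201^{2} = 40401$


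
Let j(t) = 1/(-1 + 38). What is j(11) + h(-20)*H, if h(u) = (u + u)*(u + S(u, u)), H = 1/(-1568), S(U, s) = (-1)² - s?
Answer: 381/7252 ≈ 0.052537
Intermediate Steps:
S(U, s) = 1 - s
j(t) = 1/37
H = -1/1568 ≈ -0.00063775
h(u) = 2*u (h(u) = (u + u)*(u + (1 - u)) = (2*u)*1 = 2*u)
j(11) + h(-20)*H = 1/37 + (2*(-20))*(-1/1568) = 1/37 - 40*(-1/1568) = 1/37 + 5/196 = 381/7252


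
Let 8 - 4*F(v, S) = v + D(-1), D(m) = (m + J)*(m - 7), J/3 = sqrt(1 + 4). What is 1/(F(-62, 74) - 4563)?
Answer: -3638/16543661 - 24*sqrt(5)/82718305 ≈ -0.00022055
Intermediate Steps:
J = 3*sqrt(5) (J = 3*sqrt(1 + 4) = 3*sqrt(5) ≈ 6.7082)
D(m) = (-7 + m)*(m + 3*sqrt(5)) (D(m) = (m + 3*sqrt(5))*(m - 7) = (m + 3*sqrt(5))*(-7 + m) = (-7 + m)*(m + 3*sqrt(5)))
F(v, S) = 6*sqrt(5) - v/4 (F(v, S) = 2 - (v + ((-1)**2 - 21*sqrt(5) - 7*(-1) + 3*(-1)*sqrt(5)))/4 = 2 - (v + (1 - 21*sqrt(5) + 7 - 3*sqrt(5)))/4 = 2 - (v + (8 - 24*sqrt(5)))/4 = 2 - (8 + v - 24*sqrt(5))/4 = 2 + (-2 + 6*sqrt(5) - v/4) = 6*sqrt(5) - v/4)
1/(F(-62, 74) - 4563) = 1/((6*sqrt(5) - 1/4*(-62)) - 4563) = 1/((6*sqrt(5) + 31/2) - 4563) = 1/((31/2 + 6*sqrt(5)) - 4563) = 1/(-9095/2 + 6*sqrt(5))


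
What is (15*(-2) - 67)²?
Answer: 9409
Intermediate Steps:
(15*(-2) - 67)² = (-30 - 67)² = (-97)² = 9409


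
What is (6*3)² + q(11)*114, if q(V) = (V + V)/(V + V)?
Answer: 438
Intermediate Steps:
q(V) = 1 (q(V) = (2*V)/((2*V)) = (2*V)*(1/(2*V)) = 1)
(6*3)² + q(11)*114 = (6*3)² + 1*114 = 18² + 114 = 324 + 114 = 438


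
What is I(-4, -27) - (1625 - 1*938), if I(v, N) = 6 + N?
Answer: -708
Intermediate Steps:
I(-4, -27) - (1625 - 1*938) = (6 - 27) - (1625 - 1*938) = -21 - (1625 - 938) = -21 - 1*687 = -21 - 687 = -708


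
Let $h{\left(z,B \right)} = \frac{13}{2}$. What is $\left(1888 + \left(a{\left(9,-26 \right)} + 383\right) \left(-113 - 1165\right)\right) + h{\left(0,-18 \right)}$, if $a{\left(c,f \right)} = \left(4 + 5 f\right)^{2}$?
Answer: $- \frac{41554215}{2} \approx -2.0777 \cdot 10^{7}$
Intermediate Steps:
$h{\left(z,B \right)} = \frac{13}{2}$ ($h{\left(z,B \right)} = 13 \cdot \frac{1}{2} = \frac{13}{2}$)
$\left(1888 + \left(a{\left(9,-26 \right)} + 383\right) \left(-113 - 1165\right)\right) + h{\left(0,-18 \right)} = \left(1888 + \left(\left(4 + 5 \left(-26\right)\right)^{2} + 383\right) \left(-113 - 1165\right)\right) + \frac{13}{2} = \left(1888 + \left(\left(4 - 130\right)^{2} + 383\right) \left(-1278\right)\right) + \frac{13}{2} = \left(1888 + \left(\left(-126\right)^{2} + 383\right) \left(-1278\right)\right) + \frac{13}{2} = \left(1888 + \left(15876 + 383\right) \left(-1278\right)\right) + \frac{13}{2} = \left(1888 + 16259 \left(-1278\right)\right) + \frac{13}{2} = \left(1888 - 20779002\right) + \frac{13}{2} = -20777114 + \frac{13}{2} = - \frac{41554215}{2}$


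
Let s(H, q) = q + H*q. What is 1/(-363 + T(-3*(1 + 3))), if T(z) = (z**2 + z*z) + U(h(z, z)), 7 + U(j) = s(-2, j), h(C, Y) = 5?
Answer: -1/87 ≈ -0.011494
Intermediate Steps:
U(j) = -7 - j (U(j) = -7 + j*(1 - 2) = -7 + j*(-1) = -7 - j)
T(z) = -12 + 2*z**2 (T(z) = (z**2 + z*z) + (-7 - 1*5) = (z**2 + z**2) + (-7 - 5) = 2*z**2 - 12 = -12 + 2*z**2)
1/(-363 + T(-3*(1 + 3))) = 1/(-363 + (-12 + 2*(-3*(1 + 3))**2)) = 1/(-363 + (-12 + 2*(-3*4)**2)) = 1/(-363 + (-12 + 2*(-12)**2)) = 1/(-363 + (-12 + 2*144)) = 1/(-363 + (-12 + 288)) = 1/(-363 + 276) = 1/(-87) = -1/87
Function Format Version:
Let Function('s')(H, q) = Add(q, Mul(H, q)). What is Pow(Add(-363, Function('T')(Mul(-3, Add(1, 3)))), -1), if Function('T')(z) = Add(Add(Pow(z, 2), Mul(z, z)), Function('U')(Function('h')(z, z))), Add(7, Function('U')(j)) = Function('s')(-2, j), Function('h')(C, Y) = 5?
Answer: Rational(-1, 87) ≈ -0.011494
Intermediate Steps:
Function('U')(j) = Add(-7, Mul(-1, j)) (Function('U')(j) = Add(-7, Mul(j, Add(1, -2))) = Add(-7, Mul(j, -1)) = Add(-7, Mul(-1, j)))
Function('T')(z) = Add(-12, Mul(2, Pow(z, 2))) (Function('T')(z) = Add(Add(Pow(z, 2), Mul(z, z)), Add(-7, Mul(-1, 5))) = Add(Add(Pow(z, 2), Pow(z, 2)), Add(-7, -5)) = Add(Mul(2, Pow(z, 2)), -12) = Add(-12, Mul(2, Pow(z, 2))))
Pow(Add(-363, Function('T')(Mul(-3, Add(1, 3)))), -1) = Pow(Add(-363, Add(-12, Mul(2, Pow(Mul(-3, Add(1, 3)), 2)))), -1) = Pow(Add(-363, Add(-12, Mul(2, Pow(Mul(-3, 4), 2)))), -1) = Pow(Add(-363, Add(-12, Mul(2, Pow(-12, 2)))), -1) = Pow(Add(-363, Add(-12, Mul(2, 144))), -1) = Pow(Add(-363, Add(-12, 288)), -1) = Pow(Add(-363, 276), -1) = Pow(-87, -1) = Rational(-1, 87)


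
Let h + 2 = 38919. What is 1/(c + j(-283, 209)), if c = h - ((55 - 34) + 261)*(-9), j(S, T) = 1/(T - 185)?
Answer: 24/994921 ≈ 2.4123e-5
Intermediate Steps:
h = 38917 (h = -2 + 38919 = 38917)
j(S, T) = 1/(-185 + T)
c = 41455 (c = 38917 - ((55 - 34) + 261)*(-9) = 38917 - (21 + 261)*(-9) = 38917 - 282*(-9) = 38917 - 1*(-2538) = 38917 + 2538 = 41455)
1/(c + j(-283, 209)) = 1/(41455 + 1/(-185 + 209)) = 1/(41455 + 1/24) = 1/(994921/24) = 24/994921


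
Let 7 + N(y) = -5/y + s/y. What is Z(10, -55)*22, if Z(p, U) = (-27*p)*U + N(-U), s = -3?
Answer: 1632714/5 ≈ 3.2654e+5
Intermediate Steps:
N(y) = -7 - 8/y (N(y) = -7 + (-5/y - 3/y) = -7 - 8/y)
Z(p, U) = -7 + 8/U - 27*U*p (Z(p, U) = (-27*p)*U + (-7 - 8*(-1/U)) = -27*U*p + (-7 - (-8)/U) = -27*U*p + (-7 + 8/U) = -7 + 8/U - 27*U*p)
Z(10, -55)*22 = (-7 + 8/(-55) - 27*(-55)*10)*22 = (-7 + 8*(-1/55) + 14850)*22 = (-7 - 8/55 + 14850)*22 = (816357/55)*22 = 1632714/5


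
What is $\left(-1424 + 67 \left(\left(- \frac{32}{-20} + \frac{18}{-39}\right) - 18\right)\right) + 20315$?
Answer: $\frac{1154483}{65} \approx 17761.0$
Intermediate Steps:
$\left(-1424 + 67 \left(\left(- \frac{32}{-20} + \frac{18}{-39}\right) - 18\right)\right) + 20315 = \left(-1424 + 67 \left(\left(\left(-32\right) \left(- \frac{1}{20}\right) + 18 \left(- \frac{1}{39}\right)\right) - 18\right)\right) + 20315 = \left(-1424 + 67 \left(\left(\frac{8}{5} - \frac{6}{13}\right) - 18\right)\right) + 20315 = \left(-1424 + 67 \left(\frac{74}{65} - 18\right)\right) + 20315 = \left(-1424 + 67 \left(- \frac{1096}{65}\right)\right) + 20315 = \left(-1424 - \frac{73432}{65}\right) + 20315 = - \frac{165992}{65} + 20315 = \frac{1154483}{65}$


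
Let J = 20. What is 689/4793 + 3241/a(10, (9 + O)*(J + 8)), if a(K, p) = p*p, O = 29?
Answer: 113649751/775162304 ≈ 0.14661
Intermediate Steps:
a(K, p) = p**2
689/4793 + 3241/a(10, (9 + O)*(J + 8)) = 689/4793 + 3241/(((9 + 29)*(20 + 8))**2) = 689*(1/4793) + 3241/((38*28)**2) = 689/4793 + 3241/(1064**2) = 689/4793 + 3241/1132096 = 689/4793 + 3241*(1/1132096) = 689/4793 + 463/161728 = 113649751/775162304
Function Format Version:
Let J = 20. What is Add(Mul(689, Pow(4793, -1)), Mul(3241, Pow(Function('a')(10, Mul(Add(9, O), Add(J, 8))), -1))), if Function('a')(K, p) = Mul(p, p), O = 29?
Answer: Rational(113649751, 775162304) ≈ 0.14661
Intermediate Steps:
Function('a')(K, p) = Pow(p, 2)
Add(Mul(689, Pow(4793, -1)), Mul(3241, Pow(Function('a')(10, Mul(Add(9, O), Add(J, 8))), -1))) = Add(Mul(689, Pow(4793, -1)), Mul(3241, Pow(Pow(Mul(Add(9, 29), Add(20, 8)), 2), -1))) = Add(Mul(689, Rational(1, 4793)), Mul(3241, Pow(Pow(Mul(38, 28), 2), -1))) = Add(Rational(689, 4793), Mul(3241, Pow(Pow(1064, 2), -1))) = Add(Rational(689, 4793), Mul(3241, Pow(1132096, -1))) = Add(Rational(689, 4793), Mul(3241, Rational(1, 1132096))) = Add(Rational(689, 4793), Rational(463, 161728)) = Rational(113649751, 775162304)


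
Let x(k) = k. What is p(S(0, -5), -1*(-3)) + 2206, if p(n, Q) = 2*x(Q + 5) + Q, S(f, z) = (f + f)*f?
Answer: 2225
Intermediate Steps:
S(f, z) = 2*f² (S(f, z) = (2*f)*f = 2*f²)
p(n, Q) = 10 + 3*Q (p(n, Q) = 2*(Q + 5) + Q = 2*(5 + Q) + Q = (10 + 2*Q) + Q = 10 + 3*Q)
p(S(0, -5), -1*(-3)) + 2206 = (10 + 3*(-1*(-3))) + 2206 = (10 + 3*3) + 2206 = (10 + 9) + 2206 = 19 + 2206 = 2225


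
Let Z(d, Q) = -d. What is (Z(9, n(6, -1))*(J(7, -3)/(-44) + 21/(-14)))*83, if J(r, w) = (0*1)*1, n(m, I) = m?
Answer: 2241/2 ≈ 1120.5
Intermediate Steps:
J(r, w) = 0 (J(r, w) = 0*1 = 0)
(Z(9, n(6, -1))*(J(7, -3)/(-44) + 21/(-14)))*83 = ((-1*9)*(0/(-44) + 21/(-14)))*83 = -9*(0*(-1/44) + 21*(-1/14))*83 = -9*(0 - 3/2)*83 = -9*(-3/2)*83 = (27/2)*83 = 2241/2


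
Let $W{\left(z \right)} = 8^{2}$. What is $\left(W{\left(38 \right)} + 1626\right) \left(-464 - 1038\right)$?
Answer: $-2538380$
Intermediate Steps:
$W{\left(z \right)} = 64$
$\left(W{\left(38 \right)} + 1626\right) \left(-464 - 1038\right) = \left(64 + 1626\right) \left(-464 - 1038\right) = 1690 \left(-1502\right) = -2538380$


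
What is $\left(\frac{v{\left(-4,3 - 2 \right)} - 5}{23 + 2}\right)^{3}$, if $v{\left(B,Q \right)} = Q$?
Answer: $- \frac{64}{15625} \approx -0.004096$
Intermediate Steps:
$\left(\frac{v{\left(-4,3 - 2 \right)} - 5}{23 + 2}\right)^{3} = \left(\frac{\left(3 - 2\right) - 5}{23 + 2}\right)^{3} = \left(\frac{1 - 5}{25}\right)^{3} = \left(\left(-4\right) \frac{1}{25}\right)^{3} = \left(- \frac{4}{25}\right)^{3} = - \frac{64}{15625}$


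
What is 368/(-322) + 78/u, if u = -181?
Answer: -1994/1267 ≈ -1.5738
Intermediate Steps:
368/(-322) + 78/u = 368/(-322) + 78/(-181) = 368*(-1/322) + 78*(-1/181) = -8/7 - 78/181 = -1994/1267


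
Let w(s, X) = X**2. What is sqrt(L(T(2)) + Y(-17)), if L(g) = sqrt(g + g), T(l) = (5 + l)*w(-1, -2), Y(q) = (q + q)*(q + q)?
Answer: sqrt(1156 + 2*sqrt(14)) ≈ 34.110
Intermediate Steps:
Y(q) = 4*q**2 (Y(q) = (2*q)*(2*q) = 4*q**2)
T(l) = 20 + 4*l (T(l) = (5 + l)*(-2)**2 = (5 + l)*4 = 20 + 4*l)
L(g) = sqrt(2)*sqrt(g) (L(g) = sqrt(2*g) = sqrt(2)*sqrt(g))
sqrt(L(T(2)) + Y(-17)) = sqrt(sqrt(2)*sqrt(20 + 4*2) + 4*(-17)**2) = sqrt(sqrt(2)*sqrt(20 + 8) + 4*289) = sqrt(sqrt(2)*sqrt(28) + 1156) = sqrt(sqrt(2)*(2*sqrt(7)) + 1156) = sqrt(2*sqrt(14) + 1156) = sqrt(1156 + 2*sqrt(14))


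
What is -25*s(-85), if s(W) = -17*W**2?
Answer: 3070625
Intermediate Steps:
-25*s(-85) = -(-425)*(-85)**2 = -(-425)*7225 = -25*(-122825) = 3070625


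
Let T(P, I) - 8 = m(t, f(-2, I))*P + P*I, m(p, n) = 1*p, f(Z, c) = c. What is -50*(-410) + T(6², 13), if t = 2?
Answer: 21048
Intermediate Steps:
m(p, n) = p
T(P, I) = 8 + 2*P + I*P (T(P, I) = 8 + (2*P + P*I) = 8 + (2*P + I*P) = 8 + 2*P + I*P)
-50*(-410) + T(6², 13) = -50*(-410) + (8 + 2*6² + 13*6²) = 20500 + (8 + 2*36 + 13*36) = 20500 + (8 + 72 + 468) = 20500 + 548 = 21048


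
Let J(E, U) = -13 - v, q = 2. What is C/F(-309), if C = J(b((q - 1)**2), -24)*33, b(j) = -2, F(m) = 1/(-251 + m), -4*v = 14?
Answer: 175560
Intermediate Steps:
v = -7/2 (v = -1/4*14 = -7/2 ≈ -3.5000)
J(E, U) = -19/2 (J(E, U) = -13 - 1*(-7/2) = -13 + 7/2 = -19/2)
C = -627/2 (C = -19/2*33 = -627/2 ≈ -313.50)
C/F(-309) = -627/(2*(1/(-251 - 309))) = -627/(2*(1/(-560))) = -627/(2*(-1/560)) = -627/2*(-560) = 175560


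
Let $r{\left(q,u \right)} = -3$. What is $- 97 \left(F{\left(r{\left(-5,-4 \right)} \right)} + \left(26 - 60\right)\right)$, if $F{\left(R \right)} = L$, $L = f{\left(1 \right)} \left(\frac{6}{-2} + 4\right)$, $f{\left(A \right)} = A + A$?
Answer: $3104$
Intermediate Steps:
$f{\left(A \right)} = 2 A$
$L = 2$ ($L = 2 \cdot 1 \left(\frac{6}{-2} + 4\right) = 2 \left(6 \left(- \frac{1}{2}\right) + 4\right) = 2 \left(-3 + 4\right) = 2 \cdot 1 = 2$)
$F{\left(R \right)} = 2$
$- 97 \left(F{\left(r{\left(-5,-4 \right)} \right)} + \left(26 - 60\right)\right) = - 97 \left(2 + \left(26 - 60\right)\right) = - 97 \left(2 - 34\right) = \left(-97\right) \left(-32\right) = 3104$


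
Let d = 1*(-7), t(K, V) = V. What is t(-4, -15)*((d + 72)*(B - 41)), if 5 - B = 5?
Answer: 39975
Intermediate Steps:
B = 0 (B = 5 - 1*5 = 5 - 5 = 0)
d = -7
t(-4, -15)*((d + 72)*(B - 41)) = -15*(-7 + 72)*(0 - 41) = -975*(-41) = -15*(-2665) = 39975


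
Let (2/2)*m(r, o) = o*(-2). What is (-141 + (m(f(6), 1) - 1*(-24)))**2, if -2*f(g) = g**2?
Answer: 14161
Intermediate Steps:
f(g) = -g**2/2
m(r, o) = -2*o (m(r, o) = o*(-2) = -2*o)
(-141 + (m(f(6), 1) - 1*(-24)))**2 = (-141 + (-2*1 - 1*(-24)))**2 = (-141 + (-2 + 24))**2 = (-141 + 22)**2 = (-119)**2 = 14161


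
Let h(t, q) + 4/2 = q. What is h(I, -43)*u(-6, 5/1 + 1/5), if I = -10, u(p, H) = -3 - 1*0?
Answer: 135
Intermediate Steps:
u(p, H) = -3 (u(p, H) = -3 + 0 = -3)
h(t, q) = -2 + q
h(I, -43)*u(-6, 5/1 + 1/5) = (-2 - 43)*(-3) = -45*(-3) = 135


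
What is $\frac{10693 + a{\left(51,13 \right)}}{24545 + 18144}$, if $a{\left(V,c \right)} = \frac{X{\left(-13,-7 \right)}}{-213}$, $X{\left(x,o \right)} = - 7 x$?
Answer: $\frac{2277518}{9092757} \approx 0.25048$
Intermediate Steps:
$a{\left(V,c \right)} = - \frac{91}{213}$ ($a{\left(V,c \right)} = \frac{\left(-7\right) \left(-13\right)}{-213} = 91 \left(- \frac{1}{213}\right) = - \frac{91}{213}$)
$\frac{10693 + a{\left(51,13 \right)}}{24545 + 18144} = \frac{10693 - \frac{91}{213}}{24545 + 18144} = \frac{2277518}{213 \cdot 42689} = \frac{2277518}{213} \cdot \frac{1}{42689} = \frac{2277518}{9092757}$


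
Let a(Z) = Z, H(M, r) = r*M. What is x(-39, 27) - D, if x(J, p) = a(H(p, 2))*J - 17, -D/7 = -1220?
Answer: -10663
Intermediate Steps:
H(M, r) = M*r
D = 8540 (D = -7*(-1220) = 8540)
x(J, p) = -17 + 2*J*p (x(J, p) = (p*2)*J - 17 = (2*p)*J - 17 = 2*J*p - 17 = -17 + 2*J*p)
x(-39, 27) - D = (-17 + 2*(-39)*27) - 1*8540 = (-17 - 2106) - 8540 = -2123 - 8540 = -10663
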